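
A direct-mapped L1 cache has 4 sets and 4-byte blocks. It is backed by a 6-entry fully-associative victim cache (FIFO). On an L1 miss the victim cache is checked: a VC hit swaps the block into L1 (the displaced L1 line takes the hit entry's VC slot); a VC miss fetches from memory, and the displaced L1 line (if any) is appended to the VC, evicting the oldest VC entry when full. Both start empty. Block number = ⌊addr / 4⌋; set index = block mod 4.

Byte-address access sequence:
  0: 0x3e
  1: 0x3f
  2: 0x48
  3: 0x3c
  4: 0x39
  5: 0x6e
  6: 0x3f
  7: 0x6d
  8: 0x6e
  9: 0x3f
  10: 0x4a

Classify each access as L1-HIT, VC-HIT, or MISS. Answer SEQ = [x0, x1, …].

SEQ = [MISS, L1-HIT, MISS, L1-HIT, MISS, MISS, VC-HIT, VC-HIT, L1-HIT, VC-HIT, VC-HIT]

  [0] addr=0x3e blk=15 s=3: MISS | VC []
  [1] addr=0x3f blk=15 s=3: L1-HIT | VC []
  [2] addr=0x48 blk=18 s=2: MISS | VC []
  [3] addr=0x3c blk=15 s=3: L1-HIT | VC []
  [4] addr=0x39 blk=14 s=2: MISS | VC [18]
  [5] addr=0x6e blk=27 s=3: MISS | VC [18, 15]
  [6] addr=0x3f blk=15 s=3: VC-HIT | VC [18, 27]
  [7] addr=0x6d blk=27 s=3: VC-HIT | VC [18, 15]
  [8] addr=0x6e blk=27 s=3: L1-HIT | VC [18, 15]
  [9] addr=0x3f blk=15 s=3: VC-HIT | VC [18, 27]
  [10] addr=0x4a blk=18 s=2: VC-HIT | VC [14, 27]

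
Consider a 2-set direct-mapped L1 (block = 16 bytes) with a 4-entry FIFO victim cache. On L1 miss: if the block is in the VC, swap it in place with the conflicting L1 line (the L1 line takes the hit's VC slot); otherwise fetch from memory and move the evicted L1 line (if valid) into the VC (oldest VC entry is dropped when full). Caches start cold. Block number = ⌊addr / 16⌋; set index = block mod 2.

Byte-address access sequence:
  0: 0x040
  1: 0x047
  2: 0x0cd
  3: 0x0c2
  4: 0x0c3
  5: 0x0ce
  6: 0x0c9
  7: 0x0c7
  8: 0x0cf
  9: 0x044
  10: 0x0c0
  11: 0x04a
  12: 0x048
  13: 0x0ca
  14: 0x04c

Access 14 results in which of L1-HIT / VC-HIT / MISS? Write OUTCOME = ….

0: 0x40 (blk 4, set 0) → MISS  vc=[]
1: 0x47 (blk 4, set 0) → L1-HIT  vc=[]
2: 0xcd (blk 12, set 0) → MISS  vc=[4]
3: 0xc2 (blk 12, set 0) → L1-HIT  vc=[4]
4: 0xc3 (blk 12, set 0) → L1-HIT  vc=[4]
5: 0xce (blk 12, set 0) → L1-HIT  vc=[4]
6: 0xc9 (blk 12, set 0) → L1-HIT  vc=[4]
7: 0xc7 (blk 12, set 0) → L1-HIT  vc=[4]
8: 0xcf (blk 12, set 0) → L1-HIT  vc=[4]
9: 0x44 (blk 4, set 0) → VC-HIT  vc=[12]
10: 0xc0 (blk 12, set 0) → VC-HIT  vc=[4]
11: 0x4a (blk 4, set 0) → VC-HIT  vc=[12]
12: 0x48 (blk 4, set 0) → L1-HIT  vc=[12]
13: 0xca (blk 12, set 0) → VC-HIT  vc=[4]
14: 0x4c (blk 4, set 0) → VC-HIT  vc=[12]

OUTCOME = VC-HIT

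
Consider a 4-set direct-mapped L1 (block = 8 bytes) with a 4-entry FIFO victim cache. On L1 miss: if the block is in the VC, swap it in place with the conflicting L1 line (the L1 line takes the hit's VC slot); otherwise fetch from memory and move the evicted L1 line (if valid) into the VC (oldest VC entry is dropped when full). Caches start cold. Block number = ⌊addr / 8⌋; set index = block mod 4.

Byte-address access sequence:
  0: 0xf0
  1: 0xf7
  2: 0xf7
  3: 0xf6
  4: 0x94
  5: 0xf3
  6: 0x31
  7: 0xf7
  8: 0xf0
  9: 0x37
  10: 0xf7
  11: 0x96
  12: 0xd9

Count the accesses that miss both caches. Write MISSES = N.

  [0] addr=0xf0 blk=30 s=2: MISS | VC []
  [1] addr=0xf7 blk=30 s=2: L1-HIT | VC []
  [2] addr=0xf7 blk=30 s=2: L1-HIT | VC []
  [3] addr=0xf6 blk=30 s=2: L1-HIT | VC []
  [4] addr=0x94 blk=18 s=2: MISS | VC [30]
  [5] addr=0xf3 blk=30 s=2: VC-HIT | VC [18]
  [6] addr=0x31 blk=6 s=2: MISS | VC [18, 30]
  [7] addr=0xf7 blk=30 s=2: VC-HIT | VC [18, 6]
  [8] addr=0xf0 blk=30 s=2: L1-HIT | VC [18, 6]
  [9] addr=0x37 blk=6 s=2: VC-HIT | VC [18, 30]
  [10] addr=0xf7 blk=30 s=2: VC-HIT | VC [18, 6]
  [11] addr=0x96 blk=18 s=2: VC-HIT | VC [30, 6]
  [12] addr=0xd9 blk=27 s=3: MISS | VC [30, 6]

MISSES = 4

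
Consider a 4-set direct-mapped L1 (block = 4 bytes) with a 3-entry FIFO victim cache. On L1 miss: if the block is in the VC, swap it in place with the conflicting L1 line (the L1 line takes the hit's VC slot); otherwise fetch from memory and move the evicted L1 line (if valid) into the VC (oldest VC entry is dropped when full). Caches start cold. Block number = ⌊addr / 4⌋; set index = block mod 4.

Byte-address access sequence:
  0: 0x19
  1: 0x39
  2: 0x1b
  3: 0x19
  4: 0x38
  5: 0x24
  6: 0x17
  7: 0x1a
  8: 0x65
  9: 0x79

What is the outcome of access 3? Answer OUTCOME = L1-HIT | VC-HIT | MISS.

0: 0x19 (blk 6, set 2) → MISS  vc=[]
1: 0x39 (blk 14, set 2) → MISS  vc=[6]
2: 0x1b (blk 6, set 2) → VC-HIT  vc=[14]
3: 0x19 (blk 6, set 2) → L1-HIT  vc=[14]
4: 0x38 (blk 14, set 2) → VC-HIT  vc=[6]
5: 0x24 (blk 9, set 1) → MISS  vc=[6]
6: 0x17 (blk 5, set 1) → MISS  vc=[6, 9]
7: 0x1a (blk 6, set 2) → VC-HIT  vc=[14, 9]
8: 0x65 (blk 25, set 1) → MISS  vc=[14, 9, 5]
9: 0x79 (blk 30, set 2) → MISS  vc=[9, 5, 6]

OUTCOME = L1-HIT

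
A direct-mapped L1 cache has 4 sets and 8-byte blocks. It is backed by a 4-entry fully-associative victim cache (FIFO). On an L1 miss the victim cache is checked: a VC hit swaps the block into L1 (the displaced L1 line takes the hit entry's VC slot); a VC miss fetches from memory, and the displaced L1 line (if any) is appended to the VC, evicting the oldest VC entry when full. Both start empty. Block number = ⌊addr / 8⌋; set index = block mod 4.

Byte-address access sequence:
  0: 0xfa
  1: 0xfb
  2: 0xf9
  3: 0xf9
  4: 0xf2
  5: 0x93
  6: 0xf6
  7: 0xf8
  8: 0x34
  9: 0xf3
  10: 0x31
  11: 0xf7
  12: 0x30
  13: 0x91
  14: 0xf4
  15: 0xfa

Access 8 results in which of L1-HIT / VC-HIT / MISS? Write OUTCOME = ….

OUTCOME = MISS

  [0] addr=0xfa blk=31 s=3: MISS | VC []
  [1] addr=0xfb blk=31 s=3: L1-HIT | VC []
  [2] addr=0xf9 blk=31 s=3: L1-HIT | VC []
  [3] addr=0xf9 blk=31 s=3: L1-HIT | VC []
  [4] addr=0xf2 blk=30 s=2: MISS | VC []
  [5] addr=0x93 blk=18 s=2: MISS | VC [30]
  [6] addr=0xf6 blk=30 s=2: VC-HIT | VC [18]
  [7] addr=0xf8 blk=31 s=3: L1-HIT | VC [18]
  [8] addr=0x34 blk=6 s=2: MISS | VC [18, 30]
  [9] addr=0xf3 blk=30 s=2: VC-HIT | VC [18, 6]
  [10] addr=0x31 blk=6 s=2: VC-HIT | VC [18, 30]
  [11] addr=0xf7 blk=30 s=2: VC-HIT | VC [18, 6]
  [12] addr=0x30 blk=6 s=2: VC-HIT | VC [18, 30]
  [13] addr=0x91 blk=18 s=2: VC-HIT | VC [6, 30]
  [14] addr=0xf4 blk=30 s=2: VC-HIT | VC [6, 18]
  [15] addr=0xfa blk=31 s=3: L1-HIT | VC [6, 18]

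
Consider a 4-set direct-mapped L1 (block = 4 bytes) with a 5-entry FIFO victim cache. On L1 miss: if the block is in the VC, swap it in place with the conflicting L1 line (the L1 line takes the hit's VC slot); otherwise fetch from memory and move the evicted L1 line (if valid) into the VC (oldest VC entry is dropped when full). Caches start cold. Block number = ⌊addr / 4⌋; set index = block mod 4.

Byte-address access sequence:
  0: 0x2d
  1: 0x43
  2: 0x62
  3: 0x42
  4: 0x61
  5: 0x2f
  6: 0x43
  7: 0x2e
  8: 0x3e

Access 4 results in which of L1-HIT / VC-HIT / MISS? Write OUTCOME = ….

0: 0x2d (blk 11, set 3) → MISS  vc=[]
1: 0x43 (blk 16, set 0) → MISS  vc=[]
2: 0x62 (blk 24, set 0) → MISS  vc=[16]
3: 0x42 (blk 16, set 0) → VC-HIT  vc=[24]
4: 0x61 (blk 24, set 0) → VC-HIT  vc=[16]
5: 0x2f (blk 11, set 3) → L1-HIT  vc=[16]
6: 0x43 (blk 16, set 0) → VC-HIT  vc=[24]
7: 0x2e (blk 11, set 3) → L1-HIT  vc=[24]
8: 0x3e (blk 15, set 3) → MISS  vc=[24, 11]

OUTCOME = VC-HIT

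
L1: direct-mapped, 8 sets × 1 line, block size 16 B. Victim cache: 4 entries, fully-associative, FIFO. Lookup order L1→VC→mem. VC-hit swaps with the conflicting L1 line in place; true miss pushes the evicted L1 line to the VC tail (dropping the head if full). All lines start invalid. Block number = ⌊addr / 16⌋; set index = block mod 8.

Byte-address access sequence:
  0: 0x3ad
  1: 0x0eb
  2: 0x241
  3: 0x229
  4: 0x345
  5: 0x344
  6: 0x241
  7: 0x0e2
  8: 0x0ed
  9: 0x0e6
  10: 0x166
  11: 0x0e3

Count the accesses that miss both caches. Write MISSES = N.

MISSES = 6

  [0] addr=0x3ad blk=58 s=2: MISS | VC []
  [1] addr=0xeb blk=14 s=6: MISS | VC []
  [2] addr=0x241 blk=36 s=4: MISS | VC []
  [3] addr=0x229 blk=34 s=2: MISS | VC [58]
  [4] addr=0x345 blk=52 s=4: MISS | VC [58, 36]
  [5] addr=0x344 blk=52 s=4: L1-HIT | VC [58, 36]
  [6] addr=0x241 blk=36 s=4: VC-HIT | VC [58, 52]
  [7] addr=0xe2 blk=14 s=6: L1-HIT | VC [58, 52]
  [8] addr=0xed blk=14 s=6: L1-HIT | VC [58, 52]
  [9] addr=0xe6 blk=14 s=6: L1-HIT | VC [58, 52]
  [10] addr=0x166 blk=22 s=6: MISS | VC [58, 52, 14]
  [11] addr=0xe3 blk=14 s=6: VC-HIT | VC [58, 52, 22]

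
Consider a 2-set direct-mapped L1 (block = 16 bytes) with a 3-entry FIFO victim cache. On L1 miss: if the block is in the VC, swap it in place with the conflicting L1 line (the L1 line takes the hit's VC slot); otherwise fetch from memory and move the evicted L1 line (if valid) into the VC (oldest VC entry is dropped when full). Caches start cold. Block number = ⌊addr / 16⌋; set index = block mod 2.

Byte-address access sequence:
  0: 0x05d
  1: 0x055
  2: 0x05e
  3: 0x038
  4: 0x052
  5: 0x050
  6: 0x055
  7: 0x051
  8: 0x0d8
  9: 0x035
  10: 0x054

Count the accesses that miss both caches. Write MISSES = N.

MISSES = 3

#0 0x5d→b5/s1 MISS; vc=[]
#1 0x55→b5/s1 L1-HIT; vc=[]
#2 0x5e→b5/s1 L1-HIT; vc=[]
#3 0x38→b3/s1 MISS; vc=[5]
#4 0x52→b5/s1 VC-HIT; vc=[3]
#5 0x50→b5/s1 L1-HIT; vc=[3]
#6 0x55→b5/s1 L1-HIT; vc=[3]
#7 0x51→b5/s1 L1-HIT; vc=[3]
#8 0xd8→b13/s1 MISS; vc=[3,5]
#9 0x35→b3/s1 VC-HIT; vc=[13,5]
#10 0x54→b5/s1 VC-HIT; vc=[13,3]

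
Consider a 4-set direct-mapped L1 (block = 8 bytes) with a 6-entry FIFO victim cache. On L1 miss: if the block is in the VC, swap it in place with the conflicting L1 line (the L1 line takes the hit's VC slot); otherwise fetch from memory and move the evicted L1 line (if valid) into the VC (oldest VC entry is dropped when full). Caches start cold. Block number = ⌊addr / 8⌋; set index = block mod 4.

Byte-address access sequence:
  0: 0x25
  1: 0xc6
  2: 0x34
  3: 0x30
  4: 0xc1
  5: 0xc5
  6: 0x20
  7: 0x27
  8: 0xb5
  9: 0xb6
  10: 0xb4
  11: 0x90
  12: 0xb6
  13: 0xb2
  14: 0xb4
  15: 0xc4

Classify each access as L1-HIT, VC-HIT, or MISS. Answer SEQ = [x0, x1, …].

  [0] addr=0x25 blk=4 s=0: MISS | VC []
  [1] addr=0xc6 blk=24 s=0: MISS | VC [4]
  [2] addr=0x34 blk=6 s=2: MISS | VC [4]
  [3] addr=0x30 blk=6 s=2: L1-HIT | VC [4]
  [4] addr=0xc1 blk=24 s=0: L1-HIT | VC [4]
  [5] addr=0xc5 blk=24 s=0: L1-HIT | VC [4]
  [6] addr=0x20 blk=4 s=0: VC-HIT | VC [24]
  [7] addr=0x27 blk=4 s=0: L1-HIT | VC [24]
  [8] addr=0xb5 blk=22 s=2: MISS | VC [24, 6]
  [9] addr=0xb6 blk=22 s=2: L1-HIT | VC [24, 6]
  [10] addr=0xb4 blk=22 s=2: L1-HIT | VC [24, 6]
  [11] addr=0x90 blk=18 s=2: MISS | VC [24, 6, 22]
  [12] addr=0xb6 blk=22 s=2: VC-HIT | VC [24, 6, 18]
  [13] addr=0xb2 blk=22 s=2: L1-HIT | VC [24, 6, 18]
  [14] addr=0xb4 blk=22 s=2: L1-HIT | VC [24, 6, 18]
  [15] addr=0xc4 blk=24 s=0: VC-HIT | VC [4, 6, 18]

SEQ = [MISS, MISS, MISS, L1-HIT, L1-HIT, L1-HIT, VC-HIT, L1-HIT, MISS, L1-HIT, L1-HIT, MISS, VC-HIT, L1-HIT, L1-HIT, VC-HIT]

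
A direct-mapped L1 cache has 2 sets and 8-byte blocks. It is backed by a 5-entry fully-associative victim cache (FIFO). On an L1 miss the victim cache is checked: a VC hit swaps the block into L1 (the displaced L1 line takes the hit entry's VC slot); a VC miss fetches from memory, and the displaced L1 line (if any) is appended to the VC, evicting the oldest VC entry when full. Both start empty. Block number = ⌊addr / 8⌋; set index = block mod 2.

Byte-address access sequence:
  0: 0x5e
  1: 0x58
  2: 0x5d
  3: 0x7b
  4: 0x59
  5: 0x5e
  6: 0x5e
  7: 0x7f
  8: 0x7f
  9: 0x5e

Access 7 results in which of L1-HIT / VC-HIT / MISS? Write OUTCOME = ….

OUTCOME = VC-HIT

0: 0x5e (blk 11, set 1) → MISS  vc=[]
1: 0x58 (blk 11, set 1) → L1-HIT  vc=[]
2: 0x5d (blk 11, set 1) → L1-HIT  vc=[]
3: 0x7b (blk 15, set 1) → MISS  vc=[11]
4: 0x59 (blk 11, set 1) → VC-HIT  vc=[15]
5: 0x5e (blk 11, set 1) → L1-HIT  vc=[15]
6: 0x5e (blk 11, set 1) → L1-HIT  vc=[15]
7: 0x7f (blk 15, set 1) → VC-HIT  vc=[11]
8: 0x7f (blk 15, set 1) → L1-HIT  vc=[11]
9: 0x5e (blk 11, set 1) → VC-HIT  vc=[15]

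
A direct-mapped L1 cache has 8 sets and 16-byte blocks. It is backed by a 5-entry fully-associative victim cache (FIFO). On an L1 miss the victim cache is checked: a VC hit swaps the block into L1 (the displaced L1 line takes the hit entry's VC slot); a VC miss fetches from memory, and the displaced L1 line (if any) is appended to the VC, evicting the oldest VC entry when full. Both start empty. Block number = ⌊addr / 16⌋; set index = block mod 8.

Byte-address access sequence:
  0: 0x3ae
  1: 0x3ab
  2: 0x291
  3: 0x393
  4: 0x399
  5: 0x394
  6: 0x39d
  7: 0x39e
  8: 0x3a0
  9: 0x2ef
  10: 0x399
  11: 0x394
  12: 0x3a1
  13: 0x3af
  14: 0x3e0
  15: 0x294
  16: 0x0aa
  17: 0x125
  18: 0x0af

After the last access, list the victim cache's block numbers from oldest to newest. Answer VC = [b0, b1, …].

VC = [57, 46, 58, 18]

0: 0x3ae (blk 58, set 2) → MISS  vc=[]
1: 0x3ab (blk 58, set 2) → L1-HIT  vc=[]
2: 0x291 (blk 41, set 1) → MISS  vc=[]
3: 0x393 (blk 57, set 1) → MISS  vc=[41]
4: 0x399 (blk 57, set 1) → L1-HIT  vc=[41]
5: 0x394 (blk 57, set 1) → L1-HIT  vc=[41]
6: 0x39d (blk 57, set 1) → L1-HIT  vc=[41]
7: 0x39e (blk 57, set 1) → L1-HIT  vc=[41]
8: 0x3a0 (blk 58, set 2) → L1-HIT  vc=[41]
9: 0x2ef (blk 46, set 6) → MISS  vc=[41]
10: 0x399 (blk 57, set 1) → L1-HIT  vc=[41]
11: 0x394 (blk 57, set 1) → L1-HIT  vc=[41]
12: 0x3a1 (blk 58, set 2) → L1-HIT  vc=[41]
13: 0x3af (blk 58, set 2) → L1-HIT  vc=[41]
14: 0x3e0 (blk 62, set 6) → MISS  vc=[41, 46]
15: 0x294 (blk 41, set 1) → VC-HIT  vc=[57, 46]
16: 0xaa (blk 10, set 2) → MISS  vc=[57, 46, 58]
17: 0x125 (blk 18, set 2) → MISS  vc=[57, 46, 58, 10]
18: 0xaf (blk 10, set 2) → VC-HIT  vc=[57, 46, 58, 18]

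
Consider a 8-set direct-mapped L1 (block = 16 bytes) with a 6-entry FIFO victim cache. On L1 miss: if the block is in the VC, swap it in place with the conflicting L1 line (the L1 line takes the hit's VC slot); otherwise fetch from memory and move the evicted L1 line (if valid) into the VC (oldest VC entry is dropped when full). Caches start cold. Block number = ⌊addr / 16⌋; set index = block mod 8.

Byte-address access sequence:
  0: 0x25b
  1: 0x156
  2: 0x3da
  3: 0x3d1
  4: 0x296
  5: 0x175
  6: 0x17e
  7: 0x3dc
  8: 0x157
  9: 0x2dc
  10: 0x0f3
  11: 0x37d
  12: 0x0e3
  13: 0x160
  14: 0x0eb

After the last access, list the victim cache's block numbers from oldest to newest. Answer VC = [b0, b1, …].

  [0] addr=0x25b blk=37 s=5: MISS | VC []
  [1] addr=0x156 blk=21 s=5: MISS | VC [37]
  [2] addr=0x3da blk=61 s=5: MISS | VC [37, 21]
  [3] addr=0x3d1 blk=61 s=5: L1-HIT | VC [37, 21]
  [4] addr=0x296 blk=41 s=1: MISS | VC [37, 21]
  [5] addr=0x175 blk=23 s=7: MISS | VC [37, 21]
  [6] addr=0x17e blk=23 s=7: L1-HIT | VC [37, 21]
  [7] addr=0x3dc blk=61 s=5: L1-HIT | VC [37, 21]
  [8] addr=0x157 blk=21 s=5: VC-HIT | VC [37, 61]
  [9] addr=0x2dc blk=45 s=5: MISS | VC [37, 61, 21]
  [10] addr=0xf3 blk=15 s=7: MISS | VC [37, 61, 21, 23]
  [11] addr=0x37d blk=55 s=7: MISS | VC [37, 61, 21, 23, 15]
  [12] addr=0xe3 blk=14 s=6: MISS | VC [37, 61, 21, 23, 15]
  [13] addr=0x160 blk=22 s=6: MISS | VC [37, 61, 21, 23, 15, 14]
  [14] addr=0xeb blk=14 s=6: VC-HIT | VC [37, 61, 21, 23, 15, 22]

VC = [37, 61, 21, 23, 15, 22]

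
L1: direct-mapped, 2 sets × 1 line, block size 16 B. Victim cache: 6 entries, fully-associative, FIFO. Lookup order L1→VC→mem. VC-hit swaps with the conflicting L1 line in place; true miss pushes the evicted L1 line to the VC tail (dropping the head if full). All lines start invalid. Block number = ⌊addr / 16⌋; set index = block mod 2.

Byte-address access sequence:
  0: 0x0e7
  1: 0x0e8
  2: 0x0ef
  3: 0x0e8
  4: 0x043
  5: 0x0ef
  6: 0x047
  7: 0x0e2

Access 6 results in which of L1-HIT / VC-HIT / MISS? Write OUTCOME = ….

  [0] addr=0xe7 blk=14 s=0: MISS | VC []
  [1] addr=0xe8 blk=14 s=0: L1-HIT | VC []
  [2] addr=0xef blk=14 s=0: L1-HIT | VC []
  [3] addr=0xe8 blk=14 s=0: L1-HIT | VC []
  [4] addr=0x43 blk=4 s=0: MISS | VC [14]
  [5] addr=0xef blk=14 s=0: VC-HIT | VC [4]
  [6] addr=0x47 blk=4 s=0: VC-HIT | VC [14]
  [7] addr=0xe2 blk=14 s=0: VC-HIT | VC [4]

OUTCOME = VC-HIT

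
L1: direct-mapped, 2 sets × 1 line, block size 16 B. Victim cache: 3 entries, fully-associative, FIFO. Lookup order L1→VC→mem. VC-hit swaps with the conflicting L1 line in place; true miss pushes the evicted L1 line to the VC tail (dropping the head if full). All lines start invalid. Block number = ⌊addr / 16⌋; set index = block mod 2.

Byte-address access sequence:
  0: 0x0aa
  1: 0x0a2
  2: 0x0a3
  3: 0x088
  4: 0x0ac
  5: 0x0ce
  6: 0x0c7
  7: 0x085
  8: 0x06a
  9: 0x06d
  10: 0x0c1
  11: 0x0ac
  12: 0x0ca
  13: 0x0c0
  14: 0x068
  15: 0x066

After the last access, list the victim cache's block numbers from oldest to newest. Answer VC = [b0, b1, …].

VC = [12, 10, 8]

  [0] addr=0xaa blk=10 s=0: MISS | VC []
  [1] addr=0xa2 blk=10 s=0: L1-HIT | VC []
  [2] addr=0xa3 blk=10 s=0: L1-HIT | VC []
  [3] addr=0x88 blk=8 s=0: MISS | VC [10]
  [4] addr=0xac blk=10 s=0: VC-HIT | VC [8]
  [5] addr=0xce blk=12 s=0: MISS | VC [8, 10]
  [6] addr=0xc7 blk=12 s=0: L1-HIT | VC [8, 10]
  [7] addr=0x85 blk=8 s=0: VC-HIT | VC [12, 10]
  [8] addr=0x6a blk=6 s=0: MISS | VC [12, 10, 8]
  [9] addr=0x6d blk=6 s=0: L1-HIT | VC [12, 10, 8]
  [10] addr=0xc1 blk=12 s=0: VC-HIT | VC [6, 10, 8]
  [11] addr=0xac blk=10 s=0: VC-HIT | VC [6, 12, 8]
  [12] addr=0xca blk=12 s=0: VC-HIT | VC [6, 10, 8]
  [13] addr=0xc0 blk=12 s=0: L1-HIT | VC [6, 10, 8]
  [14] addr=0x68 blk=6 s=0: VC-HIT | VC [12, 10, 8]
  [15] addr=0x66 blk=6 s=0: L1-HIT | VC [12, 10, 8]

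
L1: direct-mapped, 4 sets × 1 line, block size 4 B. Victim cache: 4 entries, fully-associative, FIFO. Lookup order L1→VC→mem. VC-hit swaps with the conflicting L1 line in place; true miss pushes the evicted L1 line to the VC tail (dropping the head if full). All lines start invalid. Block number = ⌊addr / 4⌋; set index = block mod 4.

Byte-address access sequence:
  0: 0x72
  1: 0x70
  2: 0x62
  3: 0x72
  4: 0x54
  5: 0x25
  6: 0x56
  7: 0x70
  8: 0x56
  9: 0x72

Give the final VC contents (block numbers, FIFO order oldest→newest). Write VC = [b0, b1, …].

VC = [24, 9]

#0 0x72→b28/s0 MISS; vc=[]
#1 0x70→b28/s0 L1-HIT; vc=[]
#2 0x62→b24/s0 MISS; vc=[28]
#3 0x72→b28/s0 VC-HIT; vc=[24]
#4 0x54→b21/s1 MISS; vc=[24]
#5 0x25→b9/s1 MISS; vc=[24,21]
#6 0x56→b21/s1 VC-HIT; vc=[24,9]
#7 0x70→b28/s0 L1-HIT; vc=[24,9]
#8 0x56→b21/s1 L1-HIT; vc=[24,9]
#9 0x72→b28/s0 L1-HIT; vc=[24,9]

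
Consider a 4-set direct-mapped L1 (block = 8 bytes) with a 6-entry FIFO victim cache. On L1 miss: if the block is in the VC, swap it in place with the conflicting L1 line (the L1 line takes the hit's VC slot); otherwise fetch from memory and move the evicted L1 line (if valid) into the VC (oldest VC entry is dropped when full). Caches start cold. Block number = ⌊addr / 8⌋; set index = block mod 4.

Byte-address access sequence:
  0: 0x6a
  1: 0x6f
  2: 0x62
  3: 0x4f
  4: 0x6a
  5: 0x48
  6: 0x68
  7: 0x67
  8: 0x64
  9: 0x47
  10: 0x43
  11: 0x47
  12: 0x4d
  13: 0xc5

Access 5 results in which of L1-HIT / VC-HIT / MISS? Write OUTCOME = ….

0: 0x6a (blk 13, set 1) → MISS  vc=[]
1: 0x6f (blk 13, set 1) → L1-HIT  vc=[]
2: 0x62 (blk 12, set 0) → MISS  vc=[]
3: 0x4f (blk 9, set 1) → MISS  vc=[13]
4: 0x6a (blk 13, set 1) → VC-HIT  vc=[9]
5: 0x48 (blk 9, set 1) → VC-HIT  vc=[13]
6: 0x68 (blk 13, set 1) → VC-HIT  vc=[9]
7: 0x67 (blk 12, set 0) → L1-HIT  vc=[9]
8: 0x64 (blk 12, set 0) → L1-HIT  vc=[9]
9: 0x47 (blk 8, set 0) → MISS  vc=[9, 12]
10: 0x43 (blk 8, set 0) → L1-HIT  vc=[9, 12]
11: 0x47 (blk 8, set 0) → L1-HIT  vc=[9, 12]
12: 0x4d (blk 9, set 1) → VC-HIT  vc=[13, 12]
13: 0xc5 (blk 24, set 0) → MISS  vc=[13, 12, 8]

OUTCOME = VC-HIT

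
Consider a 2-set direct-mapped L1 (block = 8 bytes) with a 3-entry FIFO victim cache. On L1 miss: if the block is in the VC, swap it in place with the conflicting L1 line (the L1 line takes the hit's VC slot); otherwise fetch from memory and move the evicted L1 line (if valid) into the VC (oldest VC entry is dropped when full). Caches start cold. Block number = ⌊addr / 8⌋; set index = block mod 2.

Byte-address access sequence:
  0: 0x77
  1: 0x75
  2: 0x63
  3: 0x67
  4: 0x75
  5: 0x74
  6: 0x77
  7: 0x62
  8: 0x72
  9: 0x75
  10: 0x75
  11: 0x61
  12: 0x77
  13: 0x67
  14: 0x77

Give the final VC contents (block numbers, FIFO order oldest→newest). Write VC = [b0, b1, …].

VC = [12]

#0 0x77→b14/s0 MISS; vc=[]
#1 0x75→b14/s0 L1-HIT; vc=[]
#2 0x63→b12/s0 MISS; vc=[14]
#3 0x67→b12/s0 L1-HIT; vc=[14]
#4 0x75→b14/s0 VC-HIT; vc=[12]
#5 0x74→b14/s0 L1-HIT; vc=[12]
#6 0x77→b14/s0 L1-HIT; vc=[12]
#7 0x62→b12/s0 VC-HIT; vc=[14]
#8 0x72→b14/s0 VC-HIT; vc=[12]
#9 0x75→b14/s0 L1-HIT; vc=[12]
#10 0x75→b14/s0 L1-HIT; vc=[12]
#11 0x61→b12/s0 VC-HIT; vc=[14]
#12 0x77→b14/s0 VC-HIT; vc=[12]
#13 0x67→b12/s0 VC-HIT; vc=[14]
#14 0x77→b14/s0 VC-HIT; vc=[12]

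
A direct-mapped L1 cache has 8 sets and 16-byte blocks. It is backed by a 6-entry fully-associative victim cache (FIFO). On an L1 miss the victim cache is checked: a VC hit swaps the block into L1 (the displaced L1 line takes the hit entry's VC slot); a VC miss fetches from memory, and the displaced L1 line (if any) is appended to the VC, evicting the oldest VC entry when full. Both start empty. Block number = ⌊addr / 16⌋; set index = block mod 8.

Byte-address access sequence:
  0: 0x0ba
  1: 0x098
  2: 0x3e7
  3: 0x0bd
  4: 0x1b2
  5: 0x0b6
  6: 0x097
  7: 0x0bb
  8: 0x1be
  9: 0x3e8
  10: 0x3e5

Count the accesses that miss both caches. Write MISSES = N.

#0 0xba→b11/s3 MISS; vc=[]
#1 0x98→b9/s1 MISS; vc=[]
#2 0x3e7→b62/s6 MISS; vc=[]
#3 0xbd→b11/s3 L1-HIT; vc=[]
#4 0x1b2→b27/s3 MISS; vc=[11]
#5 0xb6→b11/s3 VC-HIT; vc=[27]
#6 0x97→b9/s1 L1-HIT; vc=[27]
#7 0xbb→b11/s3 L1-HIT; vc=[27]
#8 0x1be→b27/s3 VC-HIT; vc=[11]
#9 0x3e8→b62/s6 L1-HIT; vc=[11]
#10 0x3e5→b62/s6 L1-HIT; vc=[11]

MISSES = 4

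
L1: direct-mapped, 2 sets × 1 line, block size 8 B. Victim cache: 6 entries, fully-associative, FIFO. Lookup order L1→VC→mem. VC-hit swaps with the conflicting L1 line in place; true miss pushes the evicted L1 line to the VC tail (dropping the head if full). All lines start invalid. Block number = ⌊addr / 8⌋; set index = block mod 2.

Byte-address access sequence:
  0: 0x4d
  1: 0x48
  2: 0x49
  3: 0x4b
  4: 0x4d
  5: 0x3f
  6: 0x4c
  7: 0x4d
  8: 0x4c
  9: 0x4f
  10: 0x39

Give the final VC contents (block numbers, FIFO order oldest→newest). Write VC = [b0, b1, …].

VC = [9]

  [0] addr=0x4d blk=9 s=1: MISS | VC []
  [1] addr=0x48 blk=9 s=1: L1-HIT | VC []
  [2] addr=0x49 blk=9 s=1: L1-HIT | VC []
  [3] addr=0x4b blk=9 s=1: L1-HIT | VC []
  [4] addr=0x4d blk=9 s=1: L1-HIT | VC []
  [5] addr=0x3f blk=7 s=1: MISS | VC [9]
  [6] addr=0x4c blk=9 s=1: VC-HIT | VC [7]
  [7] addr=0x4d blk=9 s=1: L1-HIT | VC [7]
  [8] addr=0x4c blk=9 s=1: L1-HIT | VC [7]
  [9] addr=0x4f blk=9 s=1: L1-HIT | VC [7]
  [10] addr=0x39 blk=7 s=1: VC-HIT | VC [9]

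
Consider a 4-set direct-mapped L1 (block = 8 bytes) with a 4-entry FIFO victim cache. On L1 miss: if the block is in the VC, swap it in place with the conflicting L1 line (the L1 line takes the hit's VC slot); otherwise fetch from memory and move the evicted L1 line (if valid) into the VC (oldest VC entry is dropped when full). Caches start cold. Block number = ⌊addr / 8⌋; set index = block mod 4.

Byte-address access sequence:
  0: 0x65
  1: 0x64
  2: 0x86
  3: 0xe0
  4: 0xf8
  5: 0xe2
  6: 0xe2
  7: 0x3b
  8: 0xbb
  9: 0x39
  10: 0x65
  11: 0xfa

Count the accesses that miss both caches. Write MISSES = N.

MISSES = 6

  [0] addr=0x65 blk=12 s=0: MISS | VC []
  [1] addr=0x64 blk=12 s=0: L1-HIT | VC []
  [2] addr=0x86 blk=16 s=0: MISS | VC [12]
  [3] addr=0xe0 blk=28 s=0: MISS | VC [12, 16]
  [4] addr=0xf8 blk=31 s=3: MISS | VC [12, 16]
  [5] addr=0xe2 blk=28 s=0: L1-HIT | VC [12, 16]
  [6] addr=0xe2 blk=28 s=0: L1-HIT | VC [12, 16]
  [7] addr=0x3b blk=7 s=3: MISS | VC [12, 16, 31]
  [8] addr=0xbb blk=23 s=3: MISS | VC [12, 16, 31, 7]
  [9] addr=0x39 blk=7 s=3: VC-HIT | VC [12, 16, 31, 23]
  [10] addr=0x65 blk=12 s=0: VC-HIT | VC [28, 16, 31, 23]
  [11] addr=0xfa blk=31 s=3: VC-HIT | VC [28, 16, 7, 23]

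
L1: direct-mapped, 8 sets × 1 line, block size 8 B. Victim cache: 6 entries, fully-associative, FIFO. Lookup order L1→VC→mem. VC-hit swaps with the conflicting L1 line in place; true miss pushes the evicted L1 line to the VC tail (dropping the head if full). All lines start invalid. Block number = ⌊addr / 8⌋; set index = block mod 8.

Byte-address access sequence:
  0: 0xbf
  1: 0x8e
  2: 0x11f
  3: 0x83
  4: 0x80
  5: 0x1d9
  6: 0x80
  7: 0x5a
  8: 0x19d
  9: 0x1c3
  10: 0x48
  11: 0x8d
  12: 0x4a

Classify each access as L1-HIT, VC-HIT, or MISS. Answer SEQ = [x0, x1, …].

#0 0xbf→b23/s7 MISS; vc=[]
#1 0x8e→b17/s1 MISS; vc=[]
#2 0x11f→b35/s3 MISS; vc=[]
#3 0x83→b16/s0 MISS; vc=[]
#4 0x80→b16/s0 L1-HIT; vc=[]
#5 0x1d9→b59/s3 MISS; vc=[35]
#6 0x80→b16/s0 L1-HIT; vc=[35]
#7 0x5a→b11/s3 MISS; vc=[35,59]
#8 0x19d→b51/s3 MISS; vc=[35,59,11]
#9 0x1c3→b56/s0 MISS; vc=[35,59,11,16]
#10 0x48→b9/s1 MISS; vc=[35,59,11,16,17]
#11 0x8d→b17/s1 VC-HIT; vc=[35,59,11,16,9]
#12 0x4a→b9/s1 VC-HIT; vc=[35,59,11,16,17]

SEQ = [MISS, MISS, MISS, MISS, L1-HIT, MISS, L1-HIT, MISS, MISS, MISS, MISS, VC-HIT, VC-HIT]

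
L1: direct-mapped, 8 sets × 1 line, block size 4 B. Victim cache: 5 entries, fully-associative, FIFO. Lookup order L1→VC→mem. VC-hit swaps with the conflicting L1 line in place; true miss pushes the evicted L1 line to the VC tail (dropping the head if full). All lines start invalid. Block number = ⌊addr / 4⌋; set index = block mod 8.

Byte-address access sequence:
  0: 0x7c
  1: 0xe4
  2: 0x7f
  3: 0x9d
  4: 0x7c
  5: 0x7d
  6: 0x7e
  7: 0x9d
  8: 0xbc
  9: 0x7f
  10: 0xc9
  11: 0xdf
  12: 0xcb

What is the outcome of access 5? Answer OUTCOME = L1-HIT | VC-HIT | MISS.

0: 0x7c (blk 31, set 7) → MISS  vc=[]
1: 0xe4 (blk 57, set 1) → MISS  vc=[]
2: 0x7f (blk 31, set 7) → L1-HIT  vc=[]
3: 0x9d (blk 39, set 7) → MISS  vc=[31]
4: 0x7c (blk 31, set 7) → VC-HIT  vc=[39]
5: 0x7d (blk 31, set 7) → L1-HIT  vc=[39]
6: 0x7e (blk 31, set 7) → L1-HIT  vc=[39]
7: 0x9d (blk 39, set 7) → VC-HIT  vc=[31]
8: 0xbc (blk 47, set 7) → MISS  vc=[31, 39]
9: 0x7f (blk 31, set 7) → VC-HIT  vc=[47, 39]
10: 0xc9 (blk 50, set 2) → MISS  vc=[47, 39]
11: 0xdf (blk 55, set 7) → MISS  vc=[47, 39, 31]
12: 0xcb (blk 50, set 2) → L1-HIT  vc=[47, 39, 31]

OUTCOME = L1-HIT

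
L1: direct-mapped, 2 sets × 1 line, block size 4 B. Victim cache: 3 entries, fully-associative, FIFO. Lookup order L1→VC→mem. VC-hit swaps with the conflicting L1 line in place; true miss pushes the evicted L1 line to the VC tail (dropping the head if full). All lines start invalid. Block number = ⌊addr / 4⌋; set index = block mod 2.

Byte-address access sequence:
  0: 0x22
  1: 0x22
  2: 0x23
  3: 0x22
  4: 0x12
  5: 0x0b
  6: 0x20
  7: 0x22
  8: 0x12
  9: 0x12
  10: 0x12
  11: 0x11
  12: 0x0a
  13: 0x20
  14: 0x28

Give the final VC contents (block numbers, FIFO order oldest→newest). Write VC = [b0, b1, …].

VC = [4, 2, 8]

#0 0x22→b8/s0 MISS; vc=[]
#1 0x22→b8/s0 L1-HIT; vc=[]
#2 0x23→b8/s0 L1-HIT; vc=[]
#3 0x22→b8/s0 L1-HIT; vc=[]
#4 0x12→b4/s0 MISS; vc=[8]
#5 0xb→b2/s0 MISS; vc=[8,4]
#6 0x20→b8/s0 VC-HIT; vc=[2,4]
#7 0x22→b8/s0 L1-HIT; vc=[2,4]
#8 0x12→b4/s0 VC-HIT; vc=[2,8]
#9 0x12→b4/s0 L1-HIT; vc=[2,8]
#10 0x12→b4/s0 L1-HIT; vc=[2,8]
#11 0x11→b4/s0 L1-HIT; vc=[2,8]
#12 0xa→b2/s0 VC-HIT; vc=[4,8]
#13 0x20→b8/s0 VC-HIT; vc=[4,2]
#14 0x28→b10/s0 MISS; vc=[4,2,8]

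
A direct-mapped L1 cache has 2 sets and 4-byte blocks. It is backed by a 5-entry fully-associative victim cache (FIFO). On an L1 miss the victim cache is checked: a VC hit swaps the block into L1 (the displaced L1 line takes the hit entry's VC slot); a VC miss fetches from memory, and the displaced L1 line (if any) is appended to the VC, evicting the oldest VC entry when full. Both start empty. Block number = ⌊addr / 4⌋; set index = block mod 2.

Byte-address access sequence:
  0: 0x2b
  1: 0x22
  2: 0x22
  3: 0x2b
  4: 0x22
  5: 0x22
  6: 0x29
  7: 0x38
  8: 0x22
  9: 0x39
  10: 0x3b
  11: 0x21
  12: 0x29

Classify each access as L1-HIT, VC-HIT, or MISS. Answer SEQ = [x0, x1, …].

SEQ = [MISS, MISS, L1-HIT, VC-HIT, VC-HIT, L1-HIT, VC-HIT, MISS, VC-HIT, VC-HIT, L1-HIT, VC-HIT, VC-HIT]

0: 0x2b (blk 10, set 0) → MISS  vc=[]
1: 0x22 (blk 8, set 0) → MISS  vc=[10]
2: 0x22 (blk 8, set 0) → L1-HIT  vc=[10]
3: 0x2b (blk 10, set 0) → VC-HIT  vc=[8]
4: 0x22 (blk 8, set 0) → VC-HIT  vc=[10]
5: 0x22 (blk 8, set 0) → L1-HIT  vc=[10]
6: 0x29 (blk 10, set 0) → VC-HIT  vc=[8]
7: 0x38 (blk 14, set 0) → MISS  vc=[8, 10]
8: 0x22 (blk 8, set 0) → VC-HIT  vc=[14, 10]
9: 0x39 (blk 14, set 0) → VC-HIT  vc=[8, 10]
10: 0x3b (blk 14, set 0) → L1-HIT  vc=[8, 10]
11: 0x21 (blk 8, set 0) → VC-HIT  vc=[14, 10]
12: 0x29 (blk 10, set 0) → VC-HIT  vc=[14, 8]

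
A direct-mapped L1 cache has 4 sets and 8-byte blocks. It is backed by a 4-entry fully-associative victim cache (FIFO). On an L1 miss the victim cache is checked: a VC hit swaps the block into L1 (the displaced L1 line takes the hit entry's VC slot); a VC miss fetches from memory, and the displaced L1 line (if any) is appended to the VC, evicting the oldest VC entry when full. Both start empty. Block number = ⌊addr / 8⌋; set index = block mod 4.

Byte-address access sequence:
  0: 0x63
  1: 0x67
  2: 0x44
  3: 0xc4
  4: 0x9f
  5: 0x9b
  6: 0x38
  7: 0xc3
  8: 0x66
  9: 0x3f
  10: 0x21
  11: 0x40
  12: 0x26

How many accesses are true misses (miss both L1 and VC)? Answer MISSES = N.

MISSES = 6

0: 0x63 (blk 12, set 0) → MISS  vc=[]
1: 0x67 (blk 12, set 0) → L1-HIT  vc=[]
2: 0x44 (blk 8, set 0) → MISS  vc=[12]
3: 0xc4 (blk 24, set 0) → MISS  vc=[12, 8]
4: 0x9f (blk 19, set 3) → MISS  vc=[12, 8]
5: 0x9b (blk 19, set 3) → L1-HIT  vc=[12, 8]
6: 0x38 (blk 7, set 3) → MISS  vc=[12, 8, 19]
7: 0xc3 (blk 24, set 0) → L1-HIT  vc=[12, 8, 19]
8: 0x66 (blk 12, set 0) → VC-HIT  vc=[24, 8, 19]
9: 0x3f (blk 7, set 3) → L1-HIT  vc=[24, 8, 19]
10: 0x21 (blk 4, set 0) → MISS  vc=[24, 8, 19, 12]
11: 0x40 (blk 8, set 0) → VC-HIT  vc=[24, 4, 19, 12]
12: 0x26 (blk 4, set 0) → VC-HIT  vc=[24, 8, 19, 12]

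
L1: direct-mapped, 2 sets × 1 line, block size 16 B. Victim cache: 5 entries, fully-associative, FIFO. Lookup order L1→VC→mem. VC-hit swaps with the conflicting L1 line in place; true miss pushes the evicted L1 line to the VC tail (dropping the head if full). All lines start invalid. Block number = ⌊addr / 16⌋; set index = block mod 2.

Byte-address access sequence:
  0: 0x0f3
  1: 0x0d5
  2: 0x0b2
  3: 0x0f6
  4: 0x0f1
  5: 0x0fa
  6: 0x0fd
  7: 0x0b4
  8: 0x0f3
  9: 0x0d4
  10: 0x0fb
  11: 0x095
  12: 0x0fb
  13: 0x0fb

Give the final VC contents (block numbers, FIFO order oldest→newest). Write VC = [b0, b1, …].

#0 0xf3→b15/s1 MISS; vc=[]
#1 0xd5→b13/s1 MISS; vc=[15]
#2 0xb2→b11/s1 MISS; vc=[15,13]
#3 0xf6→b15/s1 VC-HIT; vc=[11,13]
#4 0xf1→b15/s1 L1-HIT; vc=[11,13]
#5 0xfa→b15/s1 L1-HIT; vc=[11,13]
#6 0xfd→b15/s1 L1-HIT; vc=[11,13]
#7 0xb4→b11/s1 VC-HIT; vc=[15,13]
#8 0xf3→b15/s1 VC-HIT; vc=[11,13]
#9 0xd4→b13/s1 VC-HIT; vc=[11,15]
#10 0xfb→b15/s1 VC-HIT; vc=[11,13]
#11 0x95→b9/s1 MISS; vc=[11,13,15]
#12 0xfb→b15/s1 VC-HIT; vc=[11,13,9]
#13 0xfb→b15/s1 L1-HIT; vc=[11,13,9]

VC = [11, 13, 9]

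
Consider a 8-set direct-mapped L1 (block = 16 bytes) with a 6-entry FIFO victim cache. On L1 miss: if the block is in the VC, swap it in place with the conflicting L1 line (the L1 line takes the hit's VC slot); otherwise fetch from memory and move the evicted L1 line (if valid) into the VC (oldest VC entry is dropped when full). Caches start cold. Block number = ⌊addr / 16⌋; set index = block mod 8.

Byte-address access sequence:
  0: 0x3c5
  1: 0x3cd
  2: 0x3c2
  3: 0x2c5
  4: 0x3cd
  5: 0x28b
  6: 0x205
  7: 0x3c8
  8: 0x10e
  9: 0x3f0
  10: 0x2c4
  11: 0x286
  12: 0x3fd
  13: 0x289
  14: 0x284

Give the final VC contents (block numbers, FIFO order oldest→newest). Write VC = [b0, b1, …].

#0 0x3c5→b60/s4 MISS; vc=[]
#1 0x3cd→b60/s4 L1-HIT; vc=[]
#2 0x3c2→b60/s4 L1-HIT; vc=[]
#3 0x2c5→b44/s4 MISS; vc=[60]
#4 0x3cd→b60/s4 VC-HIT; vc=[44]
#5 0x28b→b40/s0 MISS; vc=[44]
#6 0x205→b32/s0 MISS; vc=[44,40]
#7 0x3c8→b60/s4 L1-HIT; vc=[44,40]
#8 0x10e→b16/s0 MISS; vc=[44,40,32]
#9 0x3f0→b63/s7 MISS; vc=[44,40,32]
#10 0x2c4→b44/s4 VC-HIT; vc=[60,40,32]
#11 0x286→b40/s0 VC-HIT; vc=[60,16,32]
#12 0x3fd→b63/s7 L1-HIT; vc=[60,16,32]
#13 0x289→b40/s0 L1-HIT; vc=[60,16,32]
#14 0x284→b40/s0 L1-HIT; vc=[60,16,32]

VC = [60, 16, 32]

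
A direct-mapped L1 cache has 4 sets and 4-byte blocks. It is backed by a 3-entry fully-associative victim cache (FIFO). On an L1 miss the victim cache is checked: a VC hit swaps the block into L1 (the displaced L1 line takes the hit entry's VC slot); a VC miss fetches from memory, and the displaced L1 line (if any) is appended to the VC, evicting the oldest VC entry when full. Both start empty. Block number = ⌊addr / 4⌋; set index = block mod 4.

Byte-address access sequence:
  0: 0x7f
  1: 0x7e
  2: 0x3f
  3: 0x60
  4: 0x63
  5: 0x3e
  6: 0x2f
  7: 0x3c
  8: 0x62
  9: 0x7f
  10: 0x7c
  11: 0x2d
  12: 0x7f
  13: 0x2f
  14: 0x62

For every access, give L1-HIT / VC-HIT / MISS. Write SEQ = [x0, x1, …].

  [0] addr=0x7f blk=31 s=3: MISS | VC []
  [1] addr=0x7e blk=31 s=3: L1-HIT | VC []
  [2] addr=0x3f blk=15 s=3: MISS | VC [31]
  [3] addr=0x60 blk=24 s=0: MISS | VC [31]
  [4] addr=0x63 blk=24 s=0: L1-HIT | VC [31]
  [5] addr=0x3e blk=15 s=3: L1-HIT | VC [31]
  [6] addr=0x2f blk=11 s=3: MISS | VC [31, 15]
  [7] addr=0x3c blk=15 s=3: VC-HIT | VC [31, 11]
  [8] addr=0x62 blk=24 s=0: L1-HIT | VC [31, 11]
  [9] addr=0x7f blk=31 s=3: VC-HIT | VC [15, 11]
  [10] addr=0x7c blk=31 s=3: L1-HIT | VC [15, 11]
  [11] addr=0x2d blk=11 s=3: VC-HIT | VC [15, 31]
  [12] addr=0x7f blk=31 s=3: VC-HIT | VC [15, 11]
  [13] addr=0x2f blk=11 s=3: VC-HIT | VC [15, 31]
  [14] addr=0x62 blk=24 s=0: L1-HIT | VC [15, 31]

SEQ = [MISS, L1-HIT, MISS, MISS, L1-HIT, L1-HIT, MISS, VC-HIT, L1-HIT, VC-HIT, L1-HIT, VC-HIT, VC-HIT, VC-HIT, L1-HIT]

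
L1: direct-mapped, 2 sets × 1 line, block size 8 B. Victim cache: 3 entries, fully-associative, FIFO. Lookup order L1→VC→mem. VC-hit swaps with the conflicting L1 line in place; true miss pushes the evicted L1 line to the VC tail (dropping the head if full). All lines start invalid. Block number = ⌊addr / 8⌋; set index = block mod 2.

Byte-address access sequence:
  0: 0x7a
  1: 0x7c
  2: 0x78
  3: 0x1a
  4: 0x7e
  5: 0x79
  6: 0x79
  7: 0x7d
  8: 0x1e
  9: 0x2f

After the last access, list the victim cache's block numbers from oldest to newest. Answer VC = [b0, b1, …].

VC = [15, 3]

  [0] addr=0x7a blk=15 s=1: MISS | VC []
  [1] addr=0x7c blk=15 s=1: L1-HIT | VC []
  [2] addr=0x78 blk=15 s=1: L1-HIT | VC []
  [3] addr=0x1a blk=3 s=1: MISS | VC [15]
  [4] addr=0x7e blk=15 s=1: VC-HIT | VC [3]
  [5] addr=0x79 blk=15 s=1: L1-HIT | VC [3]
  [6] addr=0x79 blk=15 s=1: L1-HIT | VC [3]
  [7] addr=0x7d blk=15 s=1: L1-HIT | VC [3]
  [8] addr=0x1e blk=3 s=1: VC-HIT | VC [15]
  [9] addr=0x2f blk=5 s=1: MISS | VC [15, 3]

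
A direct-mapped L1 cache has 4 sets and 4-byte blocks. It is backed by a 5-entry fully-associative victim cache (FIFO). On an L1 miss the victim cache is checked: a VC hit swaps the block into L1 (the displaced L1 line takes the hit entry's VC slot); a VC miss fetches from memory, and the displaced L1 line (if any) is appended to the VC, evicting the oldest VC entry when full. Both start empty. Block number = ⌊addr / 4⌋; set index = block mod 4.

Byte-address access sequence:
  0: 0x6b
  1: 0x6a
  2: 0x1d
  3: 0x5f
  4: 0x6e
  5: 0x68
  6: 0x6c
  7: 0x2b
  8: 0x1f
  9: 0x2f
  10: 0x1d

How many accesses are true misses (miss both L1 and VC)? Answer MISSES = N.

#0 0x6b→b26/s2 MISS; vc=[]
#1 0x6a→b26/s2 L1-HIT; vc=[]
#2 0x1d→b7/s3 MISS; vc=[]
#3 0x5f→b23/s3 MISS; vc=[7]
#4 0x6e→b27/s3 MISS; vc=[7,23]
#5 0x68→b26/s2 L1-HIT; vc=[7,23]
#6 0x6c→b27/s3 L1-HIT; vc=[7,23]
#7 0x2b→b10/s2 MISS; vc=[7,23,26]
#8 0x1f→b7/s3 VC-HIT; vc=[27,23,26]
#9 0x2f→b11/s3 MISS; vc=[27,23,26,7]
#10 0x1d→b7/s3 VC-HIT; vc=[27,23,26,11]

MISSES = 6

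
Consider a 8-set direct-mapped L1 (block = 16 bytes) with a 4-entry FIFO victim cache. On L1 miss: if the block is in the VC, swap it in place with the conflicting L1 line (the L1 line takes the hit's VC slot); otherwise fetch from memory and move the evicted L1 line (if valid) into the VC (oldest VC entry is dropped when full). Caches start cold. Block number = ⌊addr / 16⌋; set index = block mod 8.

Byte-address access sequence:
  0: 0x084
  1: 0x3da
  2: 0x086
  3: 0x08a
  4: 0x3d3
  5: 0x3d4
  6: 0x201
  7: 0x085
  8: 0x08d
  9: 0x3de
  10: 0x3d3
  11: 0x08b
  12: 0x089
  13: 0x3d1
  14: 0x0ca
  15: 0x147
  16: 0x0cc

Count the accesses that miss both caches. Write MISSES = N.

0: 0x84 (blk 8, set 0) → MISS  vc=[]
1: 0x3da (blk 61, set 5) → MISS  vc=[]
2: 0x86 (blk 8, set 0) → L1-HIT  vc=[]
3: 0x8a (blk 8, set 0) → L1-HIT  vc=[]
4: 0x3d3 (blk 61, set 5) → L1-HIT  vc=[]
5: 0x3d4 (blk 61, set 5) → L1-HIT  vc=[]
6: 0x201 (blk 32, set 0) → MISS  vc=[8]
7: 0x85 (blk 8, set 0) → VC-HIT  vc=[32]
8: 0x8d (blk 8, set 0) → L1-HIT  vc=[32]
9: 0x3de (blk 61, set 5) → L1-HIT  vc=[32]
10: 0x3d3 (blk 61, set 5) → L1-HIT  vc=[32]
11: 0x8b (blk 8, set 0) → L1-HIT  vc=[32]
12: 0x89 (blk 8, set 0) → L1-HIT  vc=[32]
13: 0x3d1 (blk 61, set 5) → L1-HIT  vc=[32]
14: 0xca (blk 12, set 4) → MISS  vc=[32]
15: 0x147 (blk 20, set 4) → MISS  vc=[32, 12]
16: 0xcc (blk 12, set 4) → VC-HIT  vc=[32, 20]

MISSES = 5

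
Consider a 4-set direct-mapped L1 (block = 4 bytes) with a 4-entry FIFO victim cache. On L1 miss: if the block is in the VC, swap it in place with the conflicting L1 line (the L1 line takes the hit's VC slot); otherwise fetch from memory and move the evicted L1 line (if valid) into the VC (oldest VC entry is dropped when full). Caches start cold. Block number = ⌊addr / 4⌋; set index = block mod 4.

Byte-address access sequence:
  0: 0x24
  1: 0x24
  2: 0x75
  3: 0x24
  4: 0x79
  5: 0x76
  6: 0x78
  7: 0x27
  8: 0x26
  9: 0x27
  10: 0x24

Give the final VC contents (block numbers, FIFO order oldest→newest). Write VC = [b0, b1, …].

VC = [29]

  [0] addr=0x24 blk=9 s=1: MISS | VC []
  [1] addr=0x24 blk=9 s=1: L1-HIT | VC []
  [2] addr=0x75 blk=29 s=1: MISS | VC [9]
  [3] addr=0x24 blk=9 s=1: VC-HIT | VC [29]
  [4] addr=0x79 blk=30 s=2: MISS | VC [29]
  [5] addr=0x76 blk=29 s=1: VC-HIT | VC [9]
  [6] addr=0x78 blk=30 s=2: L1-HIT | VC [9]
  [7] addr=0x27 blk=9 s=1: VC-HIT | VC [29]
  [8] addr=0x26 blk=9 s=1: L1-HIT | VC [29]
  [9] addr=0x27 blk=9 s=1: L1-HIT | VC [29]
  [10] addr=0x24 blk=9 s=1: L1-HIT | VC [29]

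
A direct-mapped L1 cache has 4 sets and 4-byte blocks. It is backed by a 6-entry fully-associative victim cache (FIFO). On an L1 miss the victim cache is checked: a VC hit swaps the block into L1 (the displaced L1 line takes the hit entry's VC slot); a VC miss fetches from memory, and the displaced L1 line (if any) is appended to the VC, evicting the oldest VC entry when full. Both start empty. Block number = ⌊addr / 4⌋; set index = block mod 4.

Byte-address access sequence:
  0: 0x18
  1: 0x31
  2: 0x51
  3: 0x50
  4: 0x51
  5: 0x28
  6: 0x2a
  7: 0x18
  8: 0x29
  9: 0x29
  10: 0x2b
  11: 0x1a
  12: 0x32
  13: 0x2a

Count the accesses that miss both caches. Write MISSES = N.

  [0] addr=0x18 blk=6 s=2: MISS | VC []
  [1] addr=0x31 blk=12 s=0: MISS | VC []
  [2] addr=0x51 blk=20 s=0: MISS | VC [12]
  [3] addr=0x50 blk=20 s=0: L1-HIT | VC [12]
  [4] addr=0x51 blk=20 s=0: L1-HIT | VC [12]
  [5] addr=0x28 blk=10 s=2: MISS | VC [12, 6]
  [6] addr=0x2a blk=10 s=2: L1-HIT | VC [12, 6]
  [7] addr=0x18 blk=6 s=2: VC-HIT | VC [12, 10]
  [8] addr=0x29 blk=10 s=2: VC-HIT | VC [12, 6]
  [9] addr=0x29 blk=10 s=2: L1-HIT | VC [12, 6]
  [10] addr=0x2b blk=10 s=2: L1-HIT | VC [12, 6]
  [11] addr=0x1a blk=6 s=2: VC-HIT | VC [12, 10]
  [12] addr=0x32 blk=12 s=0: VC-HIT | VC [20, 10]
  [13] addr=0x2a blk=10 s=2: VC-HIT | VC [20, 6]

MISSES = 4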